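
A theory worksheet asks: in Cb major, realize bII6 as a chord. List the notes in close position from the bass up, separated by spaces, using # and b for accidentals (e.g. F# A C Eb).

Scale degree 2 in Cb major is Db; lowering it a half step gives Dbb. bII6 is the Neapolitan sixth — a major triad on the lowered second degree, here in its customary first inversion.
So the chord is Dbb-Fb-Abb.
The figured bass 6 indicates first inversion, placing the third (Fb) in the bass: Fb-Abb-Dbb.

Fb Abb Dbb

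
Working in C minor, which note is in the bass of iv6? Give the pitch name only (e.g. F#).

iv in C minor has root F; the chord is F-Ab-C.
The figure 6 means first inversion — the third is in the bass.

Ab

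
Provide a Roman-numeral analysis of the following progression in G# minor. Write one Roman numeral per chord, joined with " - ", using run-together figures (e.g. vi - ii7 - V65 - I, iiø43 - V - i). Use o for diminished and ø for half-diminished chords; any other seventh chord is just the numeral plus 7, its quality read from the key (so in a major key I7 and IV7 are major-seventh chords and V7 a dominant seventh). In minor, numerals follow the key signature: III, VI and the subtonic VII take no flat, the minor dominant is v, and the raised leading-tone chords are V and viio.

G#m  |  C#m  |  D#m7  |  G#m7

i - iv - v7 - i7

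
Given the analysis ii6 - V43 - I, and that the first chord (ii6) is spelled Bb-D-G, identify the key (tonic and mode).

F major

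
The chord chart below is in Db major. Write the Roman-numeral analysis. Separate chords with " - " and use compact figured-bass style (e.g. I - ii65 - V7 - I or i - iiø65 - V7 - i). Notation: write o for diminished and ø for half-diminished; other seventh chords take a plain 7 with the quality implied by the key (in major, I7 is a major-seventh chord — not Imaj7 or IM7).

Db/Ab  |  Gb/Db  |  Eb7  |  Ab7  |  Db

Db/Ab has root Db, degree 1 in Db major, so I64.
Gb/Db: major triad on Gb = scale degree 4 → IV64.
Eb7: chromatic; Eb is V of V, so V7/V.
Ab7: root Ab is the dominant; dominant seventh chord there is V7.
Db: root Db is the tonic; major triad there is I.

I64 - IV64 - V7/V - V7 - I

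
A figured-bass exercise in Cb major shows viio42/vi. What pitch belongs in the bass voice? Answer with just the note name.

Fb

The applied chord viio42/vi is rooted on G: G-Bb-Db-Fb.
The figure 42 means third inversion — the seventh is in the bass.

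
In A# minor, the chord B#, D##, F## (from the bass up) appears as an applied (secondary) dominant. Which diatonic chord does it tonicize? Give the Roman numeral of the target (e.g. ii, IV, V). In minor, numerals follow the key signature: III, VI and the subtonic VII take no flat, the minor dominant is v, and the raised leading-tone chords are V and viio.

V

The chord is a major triad on B#.
A dominant resolves down a perfect fifth: B# → E#. In A# minor, E# is scale degree 5, i.e. V.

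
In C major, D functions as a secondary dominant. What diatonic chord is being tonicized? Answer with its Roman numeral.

V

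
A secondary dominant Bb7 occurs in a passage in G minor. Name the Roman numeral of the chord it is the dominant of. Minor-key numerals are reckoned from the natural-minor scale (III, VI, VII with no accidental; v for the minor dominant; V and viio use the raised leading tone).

VI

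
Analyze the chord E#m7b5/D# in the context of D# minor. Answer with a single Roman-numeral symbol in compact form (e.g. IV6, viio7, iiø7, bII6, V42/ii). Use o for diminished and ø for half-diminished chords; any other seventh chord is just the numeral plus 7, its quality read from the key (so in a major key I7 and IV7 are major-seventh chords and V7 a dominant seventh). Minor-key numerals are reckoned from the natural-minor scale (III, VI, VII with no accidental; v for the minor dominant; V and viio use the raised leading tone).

Stacked in thirds the chord is E#-G#-B-D#: a half-diminished seventh chord on E#.
E# is scale degree 2 in D# minor, and a half-diminished seventh chord on that degree is written iiø7.
With D# in the bass the chord is in third inversion, so the figured bass is 42.

iiø42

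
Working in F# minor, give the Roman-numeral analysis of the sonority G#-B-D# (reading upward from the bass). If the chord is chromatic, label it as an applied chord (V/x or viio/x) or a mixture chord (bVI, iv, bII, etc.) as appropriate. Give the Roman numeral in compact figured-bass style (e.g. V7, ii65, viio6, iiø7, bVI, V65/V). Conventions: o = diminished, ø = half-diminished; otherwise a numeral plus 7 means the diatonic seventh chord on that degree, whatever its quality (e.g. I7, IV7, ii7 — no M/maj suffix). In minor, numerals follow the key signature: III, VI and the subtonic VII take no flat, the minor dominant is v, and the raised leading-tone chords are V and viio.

ii

Stacked in thirds the chord is G#-B-D#: a minor triad on G#.
G# is the second degree of F# minor. This is the minor supertonic, borrowed from the parallel major (the Dorian ii).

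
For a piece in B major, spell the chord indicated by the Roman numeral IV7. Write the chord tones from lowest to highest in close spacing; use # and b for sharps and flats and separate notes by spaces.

E G# B D#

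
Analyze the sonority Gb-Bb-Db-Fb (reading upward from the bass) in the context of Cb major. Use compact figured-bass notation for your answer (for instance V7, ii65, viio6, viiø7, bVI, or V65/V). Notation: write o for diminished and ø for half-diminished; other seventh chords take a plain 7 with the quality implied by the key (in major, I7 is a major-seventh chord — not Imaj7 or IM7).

V7

The pitches Gb-Bb-Db-Fb form a dominant seventh chord rooted on Gb.
Gb is scale degree 5 in Cb major, and a dominant seventh chord on that degree is written V7.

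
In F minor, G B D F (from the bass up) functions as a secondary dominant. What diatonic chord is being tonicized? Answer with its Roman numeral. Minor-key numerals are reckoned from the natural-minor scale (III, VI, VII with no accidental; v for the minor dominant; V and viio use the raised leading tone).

V

The chord is a dominant seventh chord on G.
A dominant resolves down a perfect fifth: G → C. In F minor, C is scale degree 5, i.e. V.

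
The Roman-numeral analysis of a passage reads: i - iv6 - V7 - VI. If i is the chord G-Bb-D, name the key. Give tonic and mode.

G minor

The chord Gm is a minor triad rooted on G; its label is i.
If G is scale degree 1 and the mode makes that degree carry a minor triad, the tonic is G and the mode is minor.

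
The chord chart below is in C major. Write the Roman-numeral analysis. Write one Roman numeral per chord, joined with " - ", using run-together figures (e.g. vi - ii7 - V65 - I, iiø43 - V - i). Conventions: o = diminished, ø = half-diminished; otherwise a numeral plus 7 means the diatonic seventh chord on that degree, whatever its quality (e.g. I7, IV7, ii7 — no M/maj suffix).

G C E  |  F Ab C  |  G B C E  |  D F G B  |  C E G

I64 - iv - I43 - V43 - I

G-C-E has root C, degree 1 in C major, so I64.
F-Ab-C: minor triad on F — chromatic; iv (borrowed from the parallel minor).
G-B-C-E: root C is the tonic; major seventh chord there is I43.
D-F-G-B: root G is the dominant; dominant seventh chord there is V43.
C-E-G: root C is the tonic; major triad there is I.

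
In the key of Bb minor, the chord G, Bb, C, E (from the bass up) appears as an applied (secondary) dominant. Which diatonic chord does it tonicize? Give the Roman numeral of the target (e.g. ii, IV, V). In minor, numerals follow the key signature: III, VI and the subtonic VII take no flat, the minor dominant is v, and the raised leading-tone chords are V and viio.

V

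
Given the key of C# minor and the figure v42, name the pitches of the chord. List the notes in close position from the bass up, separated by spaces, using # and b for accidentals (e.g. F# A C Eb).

F# G# B D#

The numeral's case and figure indicate a minor seventh chord. In C# minor its root, the fifth degree, is G#.
Stacking thirds from G# gives G#-B-D#-F#.
With the 42 figure the chord is in third inversion; from the bass F# upward in close position it reads F#-G#-B-D#.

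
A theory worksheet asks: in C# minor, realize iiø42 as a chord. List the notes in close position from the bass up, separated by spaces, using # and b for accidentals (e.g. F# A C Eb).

In C# minor, scale degree 2 is D#, and the diatonic chord built there is a half-diminished seventh chord.
That chord is spelled D#-F#-A-C#.
The figured bass 42 indicates third inversion, placing the seventh (C#) in the bass: C#-D#-F#-A.

C# D# F# A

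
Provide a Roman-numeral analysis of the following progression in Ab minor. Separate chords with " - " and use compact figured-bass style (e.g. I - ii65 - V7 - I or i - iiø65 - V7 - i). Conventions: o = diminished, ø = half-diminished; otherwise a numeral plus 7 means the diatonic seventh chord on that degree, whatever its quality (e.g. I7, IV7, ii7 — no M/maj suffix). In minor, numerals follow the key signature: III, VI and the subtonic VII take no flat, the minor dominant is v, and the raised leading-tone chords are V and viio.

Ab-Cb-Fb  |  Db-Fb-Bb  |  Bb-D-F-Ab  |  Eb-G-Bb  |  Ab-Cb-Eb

VI6 - iio6 - V7/V - V - i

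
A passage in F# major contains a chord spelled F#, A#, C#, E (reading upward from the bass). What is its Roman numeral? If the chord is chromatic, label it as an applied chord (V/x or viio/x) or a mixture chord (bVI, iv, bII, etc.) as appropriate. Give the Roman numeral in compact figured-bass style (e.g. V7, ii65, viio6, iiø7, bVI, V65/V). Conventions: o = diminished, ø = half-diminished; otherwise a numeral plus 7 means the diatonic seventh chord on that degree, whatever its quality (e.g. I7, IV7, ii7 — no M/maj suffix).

V7/IV

The pitches F#-A#-C#-E form a dominant seventh chord rooted on F#.
F# is not a diatonic chord root with this quality in F# major, but it lies a perfect fifth above B (IV), so the chord functions as an applied dominant of IV.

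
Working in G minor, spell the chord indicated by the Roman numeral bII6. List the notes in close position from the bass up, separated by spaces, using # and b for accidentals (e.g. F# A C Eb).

C Eb Ab

bII6 is the Neapolitan sixth — a major triad on the lowered second degree, here in its customary first inversion. In G minor that root is Ab.
So the chord is Ab-C-Eb, a major triad.
With the 6 figure the chord is in first inversion; from the bass C upward in close position it reads C-Eb-Ab.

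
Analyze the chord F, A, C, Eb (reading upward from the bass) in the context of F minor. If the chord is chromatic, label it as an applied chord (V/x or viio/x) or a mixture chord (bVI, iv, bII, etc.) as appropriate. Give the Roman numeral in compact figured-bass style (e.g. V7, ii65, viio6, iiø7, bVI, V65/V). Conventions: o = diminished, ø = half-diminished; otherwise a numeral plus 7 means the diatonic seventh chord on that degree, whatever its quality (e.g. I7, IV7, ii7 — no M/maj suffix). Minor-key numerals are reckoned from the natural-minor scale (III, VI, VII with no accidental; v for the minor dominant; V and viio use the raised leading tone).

V7/iv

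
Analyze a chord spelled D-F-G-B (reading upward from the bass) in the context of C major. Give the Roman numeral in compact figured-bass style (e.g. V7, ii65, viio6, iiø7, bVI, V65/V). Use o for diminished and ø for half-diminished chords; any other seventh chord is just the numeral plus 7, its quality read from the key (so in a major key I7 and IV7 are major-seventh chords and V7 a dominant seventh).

V43

The pitches G-B-D-F form a dominant seventh chord rooted on G.
In C major, G is the dominant; the diatonic dominant seventh chord there is V7.
With D in the bass the chord is in second inversion, so the figured bass is 43.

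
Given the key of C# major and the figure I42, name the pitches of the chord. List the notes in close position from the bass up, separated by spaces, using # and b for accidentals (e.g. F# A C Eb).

The numeral's case and figure indicate a major seventh chord. In C# major its root, scale degree 1, is C#.
Stacking thirds from C# gives C#-E#-G#-B#.
With the 42 figure the chord is in third inversion; from the bass B# upward in close position it reads B#-C#-E#-G#.

B# C# E# G#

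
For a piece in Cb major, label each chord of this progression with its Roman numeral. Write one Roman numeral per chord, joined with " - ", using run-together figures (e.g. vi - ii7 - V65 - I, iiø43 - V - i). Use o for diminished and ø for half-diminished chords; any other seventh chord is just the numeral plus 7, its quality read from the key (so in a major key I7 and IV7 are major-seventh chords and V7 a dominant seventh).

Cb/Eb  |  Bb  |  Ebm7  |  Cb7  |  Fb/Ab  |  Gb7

Cb/Eb: major triad on Cb = scale degree 1 → I6.
Bb: chromatic; Bb is V of iii, so V/iii.
Ebm7 has root Eb, degree 3 in Cb major, so iii7.
Cb7 is the secondary dominant of IV (dominant seventh chord on Cb): V7/IV.
Fb/Ab: root Fb is the subdominant; major triad there is IV6.
Gb7: dominant seventh chord on Gb = scale degree 5 → V7.

I6 - V/iii - iii7 - V7/IV - IV6 - V7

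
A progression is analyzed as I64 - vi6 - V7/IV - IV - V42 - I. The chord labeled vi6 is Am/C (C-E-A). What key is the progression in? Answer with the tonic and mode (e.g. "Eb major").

C major

The chord Am/C is a minor triad rooted on A; its label is vi6.
If A is scale degree 6 and the mode makes that degree carry a minor triad, the tonic is C and the mode is major.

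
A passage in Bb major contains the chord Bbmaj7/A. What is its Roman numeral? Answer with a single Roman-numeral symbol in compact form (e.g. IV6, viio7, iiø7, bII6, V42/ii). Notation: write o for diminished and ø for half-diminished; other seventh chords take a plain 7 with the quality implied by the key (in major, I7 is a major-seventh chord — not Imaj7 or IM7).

The pitches Bb-D-F-A form a major seventh chord rooted on Bb.
In Bb major, Bb is the tonic; the diatonic major seventh chord there is I7.
With A in the bass the chord is in third inversion, so the figured bass is 42.

I42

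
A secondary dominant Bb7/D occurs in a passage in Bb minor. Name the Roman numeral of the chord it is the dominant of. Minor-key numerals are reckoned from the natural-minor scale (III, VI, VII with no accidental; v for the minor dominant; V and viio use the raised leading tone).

The chord is a dominant seventh chord on Bb.
A dominant resolves down a perfect fifth: Bb → Eb. In Bb minor, Eb is scale degree 4, i.e. iv.

iv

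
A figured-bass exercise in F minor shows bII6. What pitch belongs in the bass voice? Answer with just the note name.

Bb

bII in F minor has root Gb; the chord is Gb-Bb-Db.
The figure 6 means first inversion — the third is in the bass.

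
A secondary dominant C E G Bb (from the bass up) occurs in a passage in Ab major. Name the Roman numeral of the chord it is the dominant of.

vi

The chord is a dominant seventh chord on C.
A dominant resolves down a perfect fifth: C → F. In Ab major, F is scale degree 6, i.e. vi.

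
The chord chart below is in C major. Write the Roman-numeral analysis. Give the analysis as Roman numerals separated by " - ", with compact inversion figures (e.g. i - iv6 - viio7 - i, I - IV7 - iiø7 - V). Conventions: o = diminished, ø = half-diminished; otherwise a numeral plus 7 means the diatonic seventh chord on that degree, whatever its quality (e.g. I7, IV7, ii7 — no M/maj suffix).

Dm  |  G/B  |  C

ii - V6 - I

Dm: minor triad on D = scale degree 2 → ii.
G/B has root G, degree 5 in C major, so V6.
C: major triad on C = scale degree 1 → I.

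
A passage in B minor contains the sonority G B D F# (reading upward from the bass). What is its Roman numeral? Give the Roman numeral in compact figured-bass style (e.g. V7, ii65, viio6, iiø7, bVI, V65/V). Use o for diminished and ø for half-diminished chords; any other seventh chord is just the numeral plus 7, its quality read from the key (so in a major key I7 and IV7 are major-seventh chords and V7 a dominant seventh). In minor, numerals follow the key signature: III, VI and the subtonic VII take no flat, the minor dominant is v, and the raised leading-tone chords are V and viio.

VI7

Stacked in thirds the chord is G-B-D-F#: a major seventh chord on G.
In B minor, G is the submediant; the diatonic major seventh chord there is VI7.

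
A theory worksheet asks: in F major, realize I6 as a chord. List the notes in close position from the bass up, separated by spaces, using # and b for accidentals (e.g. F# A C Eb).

A C F

In F major, the tonic is F, and the diatonic chord built there is a major triad.
Stacking thirds from F gives F-A-C.
The figured bass 6 indicates first inversion, placing the third (A) in the bass: A-C-F.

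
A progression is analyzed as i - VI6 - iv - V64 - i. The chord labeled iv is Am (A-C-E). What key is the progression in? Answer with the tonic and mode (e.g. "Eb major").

E minor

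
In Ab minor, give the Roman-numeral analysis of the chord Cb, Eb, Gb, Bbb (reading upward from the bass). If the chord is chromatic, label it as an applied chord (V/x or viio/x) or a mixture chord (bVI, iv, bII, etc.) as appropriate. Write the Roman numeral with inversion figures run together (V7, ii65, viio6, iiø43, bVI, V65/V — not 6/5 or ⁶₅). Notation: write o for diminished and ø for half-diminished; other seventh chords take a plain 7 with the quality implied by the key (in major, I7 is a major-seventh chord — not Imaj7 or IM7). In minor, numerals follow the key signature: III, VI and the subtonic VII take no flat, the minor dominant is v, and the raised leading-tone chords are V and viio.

V7/VI

Stacked in thirds the chord is Cb-Eb-Gb-Bbb: a dominant seventh chord on Cb.
Cb is not a diatonic chord root with this quality in Ab minor, but it lies a perfect fifth above Fb (VI), so the chord functions as an applied dominant of VI.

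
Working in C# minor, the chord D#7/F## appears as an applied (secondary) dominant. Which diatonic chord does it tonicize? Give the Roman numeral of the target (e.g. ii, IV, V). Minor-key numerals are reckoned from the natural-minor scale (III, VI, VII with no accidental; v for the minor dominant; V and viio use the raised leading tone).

The chord is a dominant seventh chord on D#.
A dominant resolves down a perfect fifth: D# → G#. In C# minor, G# is scale degree 5, i.e. V.

V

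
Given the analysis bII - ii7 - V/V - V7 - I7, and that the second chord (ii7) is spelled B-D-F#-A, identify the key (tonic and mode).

ii7 is given as B-D-F#-A — a minor seventh chord with root B.
Counting down one scale step from B places the tonic on A; a minor seventh chord on degree 2 is diatonic only in major.

A major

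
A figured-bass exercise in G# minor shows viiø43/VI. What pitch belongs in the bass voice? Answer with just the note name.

The applied chord viiø43/VI is rooted on D#: D#-F#-A-C#.
The figure 43 means second inversion — the fifth is in the bass.

A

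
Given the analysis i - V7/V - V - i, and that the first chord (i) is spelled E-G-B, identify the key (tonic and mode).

E minor

The chord Em is a minor triad rooted on E; its label is i.
If E is scale degree 1 and the mode makes that degree carry a minor triad, the tonic is E and the mode is minor.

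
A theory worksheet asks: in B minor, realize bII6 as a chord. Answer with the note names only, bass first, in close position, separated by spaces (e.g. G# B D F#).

Scale degree 2 in B minor is C#; lowering it a half step gives C. bII6 is the Neapolitan sixth — a major triad on the lowered second degree, here in its customary first inversion.
So the chord is C-E-G, a major triad.
With the 6 figure the chord is in first inversion; from the bass E upward in close position it reads E-G-C.

E G C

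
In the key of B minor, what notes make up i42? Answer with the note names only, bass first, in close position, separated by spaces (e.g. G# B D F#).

A B D F#

In B minor, the first degree is B, and the diatonic chord built there is a minor seventh chord.
That chord is spelled B-D-F#-A.
The figured bass 42 indicates third inversion, placing the seventh (A) in the bass: A-B-D-F#.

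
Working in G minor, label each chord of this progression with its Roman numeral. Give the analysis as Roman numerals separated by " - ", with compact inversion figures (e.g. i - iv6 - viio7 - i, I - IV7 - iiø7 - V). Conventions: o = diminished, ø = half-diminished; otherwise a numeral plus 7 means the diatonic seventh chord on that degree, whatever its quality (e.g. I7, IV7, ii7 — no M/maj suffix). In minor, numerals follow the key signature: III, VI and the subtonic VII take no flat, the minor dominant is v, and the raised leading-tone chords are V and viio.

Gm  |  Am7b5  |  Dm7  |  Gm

i - iiø7 - v7 - i

Gm: root G is the tonic; minor triad there is i.
Am7b5: half-diminished seventh chord on A = scale degree 2 → iiø7.
Dm7: minor seventh chord on D = scale degree 5 → v7.
Gm has root G, degree 1 in G minor, so i.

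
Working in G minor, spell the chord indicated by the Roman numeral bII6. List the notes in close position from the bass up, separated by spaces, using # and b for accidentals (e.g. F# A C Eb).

bII6 is the Neapolitan sixth — a major triad on the lowered second degree, here in its customary first inversion. In G minor that root is Ab.
So the chord is Ab-C-Eb, a major triad.
With the 6 figure the chord is in first inversion; from the bass C upward in close position it reads C-Eb-Ab.

C Eb Ab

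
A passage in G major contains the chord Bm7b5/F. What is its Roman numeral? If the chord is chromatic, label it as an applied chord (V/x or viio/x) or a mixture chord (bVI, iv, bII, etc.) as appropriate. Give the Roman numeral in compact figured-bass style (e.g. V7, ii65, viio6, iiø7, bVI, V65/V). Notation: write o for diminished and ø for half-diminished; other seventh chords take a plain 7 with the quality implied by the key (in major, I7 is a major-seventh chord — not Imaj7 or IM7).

Stacked in thirds the chord is B-D-F-A: a half-diminished seventh chord on B.
B sits a half step below C (IV in G major); a diminished chord there is the applied leading-tone chord of IV.
With F in the bass the chord is in second inversion, so the figured bass is 43.

viiø43/IV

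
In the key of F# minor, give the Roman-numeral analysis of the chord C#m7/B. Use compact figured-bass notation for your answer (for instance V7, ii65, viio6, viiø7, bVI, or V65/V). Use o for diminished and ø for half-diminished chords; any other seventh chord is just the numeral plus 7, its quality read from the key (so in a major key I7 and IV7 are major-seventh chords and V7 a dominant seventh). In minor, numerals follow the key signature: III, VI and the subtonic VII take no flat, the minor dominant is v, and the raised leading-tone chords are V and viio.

The pitches C#-E-G#-B form a minor seventh chord rooted on C#.
In F# minor, C# is the dominant; the diatonic minor seventh chord there is v7.
With B in the bass the chord is in third inversion, so the figured bass is 42.

v42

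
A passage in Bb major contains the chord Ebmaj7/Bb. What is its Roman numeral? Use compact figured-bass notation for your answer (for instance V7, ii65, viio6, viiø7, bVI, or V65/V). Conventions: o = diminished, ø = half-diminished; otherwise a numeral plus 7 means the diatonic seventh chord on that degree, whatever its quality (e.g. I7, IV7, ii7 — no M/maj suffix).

Stacked in thirds the chord is Eb-G-Bb-D: a major seventh chord on Eb.
Eb is scale degree 4 in Bb major, and a major seventh chord on that degree is written IV7.
With Bb in the bass the chord is in second inversion, so the figured bass is 43.

IV43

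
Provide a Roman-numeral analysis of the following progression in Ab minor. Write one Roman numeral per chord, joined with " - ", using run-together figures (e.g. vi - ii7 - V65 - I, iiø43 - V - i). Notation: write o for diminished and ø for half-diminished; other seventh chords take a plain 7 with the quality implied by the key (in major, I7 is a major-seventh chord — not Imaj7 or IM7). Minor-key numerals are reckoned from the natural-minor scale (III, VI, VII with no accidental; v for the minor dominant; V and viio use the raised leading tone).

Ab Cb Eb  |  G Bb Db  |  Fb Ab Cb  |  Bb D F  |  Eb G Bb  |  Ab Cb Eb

i - viio - VI - V/V - V - i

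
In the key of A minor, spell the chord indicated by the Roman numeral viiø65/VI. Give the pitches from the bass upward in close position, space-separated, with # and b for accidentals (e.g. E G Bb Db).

The slash marks an applied leading-tone chord: viio of VI. In A minor, VI is F, so the leading tone to it is E, a half step below.
Building a half-diminished seventh chord on E gives E-G-Bb-D.
The figured bass 65 indicates first inversion, placing the third (G) in the bass: G-Bb-D-E.

G Bb D E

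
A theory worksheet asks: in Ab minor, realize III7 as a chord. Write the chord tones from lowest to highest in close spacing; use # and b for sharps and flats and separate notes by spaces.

In Ab minor, the mediant is Cb, and the diatonic chord built there is a major seventh chord.
That chord is spelled Cb-Eb-Gb-Bb.

Cb Eb Gb Bb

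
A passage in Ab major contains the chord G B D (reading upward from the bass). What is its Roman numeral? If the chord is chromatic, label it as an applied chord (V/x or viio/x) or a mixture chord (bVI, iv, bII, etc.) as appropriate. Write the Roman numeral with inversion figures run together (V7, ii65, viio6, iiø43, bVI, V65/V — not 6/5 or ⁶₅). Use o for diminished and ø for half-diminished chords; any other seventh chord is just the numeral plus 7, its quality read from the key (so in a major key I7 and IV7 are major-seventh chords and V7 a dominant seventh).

V/iii

The pitches G-B-D form a major triad rooted on G.
G is not a diatonic chord root with this quality in Ab major, but it lies a perfect fifth above C (iii), so the chord functions as an applied dominant of iii.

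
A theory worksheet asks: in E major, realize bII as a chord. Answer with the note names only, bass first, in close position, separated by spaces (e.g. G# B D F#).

F A C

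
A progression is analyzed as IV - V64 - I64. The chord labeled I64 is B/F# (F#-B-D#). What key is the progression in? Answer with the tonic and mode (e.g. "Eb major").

B major

I64 is given as F#-B-D# — a major triad with root B.
If B is scale degree 1 and the mode makes that degree carry a major triad, the tonic is B and the mode is major.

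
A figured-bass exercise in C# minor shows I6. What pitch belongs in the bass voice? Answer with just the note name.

I in C# minor has root C#; the chord is C#-E#-G#.
The figure 6 means first inversion — the third is in the bass.

E#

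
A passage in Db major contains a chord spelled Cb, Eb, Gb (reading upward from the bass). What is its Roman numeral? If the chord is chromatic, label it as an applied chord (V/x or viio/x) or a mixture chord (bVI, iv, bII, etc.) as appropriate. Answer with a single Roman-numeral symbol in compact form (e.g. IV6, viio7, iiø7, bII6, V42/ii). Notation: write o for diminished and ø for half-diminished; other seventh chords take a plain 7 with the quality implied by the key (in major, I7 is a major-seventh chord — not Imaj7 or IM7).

Stacked in thirds the chord is Cb-Eb-Gb: a major triad on Cb.
Cb is the lowered seventh degree of Db major (diatonic 7 would be C). This is a major triad on the lowered seventh degree (the subtonic), borrowed from the parallel minor.

bVII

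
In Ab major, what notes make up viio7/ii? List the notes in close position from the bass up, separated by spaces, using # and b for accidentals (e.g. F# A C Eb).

The slash marks an applied leading-tone chord: viio of ii. In Ab major, ii is Bb, so the leading tone to it is A, a half step below.
Building a fully diminished seventh chord on A gives A-C-Eb-Gb.

A C Eb Gb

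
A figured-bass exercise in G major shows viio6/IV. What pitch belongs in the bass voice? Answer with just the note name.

D

The applied chord viio6/IV is rooted on B: B-D-F.
The figure 6 means first inversion — the third is in the bass.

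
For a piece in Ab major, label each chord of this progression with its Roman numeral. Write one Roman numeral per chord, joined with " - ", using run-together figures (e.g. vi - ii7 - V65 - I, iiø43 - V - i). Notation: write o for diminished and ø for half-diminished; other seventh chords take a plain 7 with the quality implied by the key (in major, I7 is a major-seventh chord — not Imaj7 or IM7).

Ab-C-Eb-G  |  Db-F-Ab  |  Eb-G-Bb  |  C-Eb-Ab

I7 - IV - V - I6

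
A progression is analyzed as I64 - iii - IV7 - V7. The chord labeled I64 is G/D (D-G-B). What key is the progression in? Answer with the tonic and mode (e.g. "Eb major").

G major

The anchor chord is a major triad on G, labeled I64.
If G is scale degree 1 and the mode makes that degree carry a major triad, the tonic is G and the mode is major.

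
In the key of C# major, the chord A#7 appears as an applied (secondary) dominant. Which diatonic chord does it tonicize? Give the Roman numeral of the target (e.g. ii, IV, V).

The chord is a dominant seventh chord on A#.
A dominant resolves down a perfect fifth: A# → D#. In C# major, D# is scale degree 2, i.e. ii.

ii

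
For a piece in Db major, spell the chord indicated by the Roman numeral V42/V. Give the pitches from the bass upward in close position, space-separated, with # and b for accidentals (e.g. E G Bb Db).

V42/V is a secondary dominant — the dominant seventh of V. V in Db major is Ab, so the applied chord's root is Eb, a perfect fifth above.
Building a dominant seventh chord on Eb gives Eb-G-Bb-Db.
The figured bass 42 indicates third inversion, placing the seventh (Db) in the bass: Db-Eb-G-Bb.

Db Eb G Bb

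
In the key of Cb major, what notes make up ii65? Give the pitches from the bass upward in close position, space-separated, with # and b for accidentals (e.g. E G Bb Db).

In Cb major, scale degree 2 is Db, and the diatonic chord built there is a minor seventh chord.
That chord is spelled Db-Fb-Ab-Cb.
With the 65 figure the chord is in first inversion; from the bass Fb upward in close position it reads Fb-Ab-Cb-Db.

Fb Ab Cb Db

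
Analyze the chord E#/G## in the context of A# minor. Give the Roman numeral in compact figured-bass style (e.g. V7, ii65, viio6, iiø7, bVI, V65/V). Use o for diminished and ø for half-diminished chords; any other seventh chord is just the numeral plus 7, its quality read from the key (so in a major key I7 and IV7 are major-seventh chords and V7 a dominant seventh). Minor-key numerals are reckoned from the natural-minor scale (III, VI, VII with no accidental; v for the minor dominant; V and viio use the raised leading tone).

V6

Stacked in thirds the chord is E#-G##-B#: a major triad on E#.
E# is scale degree 5 in A# minor, and a major triad on that degree is written V.
With G## in the bass the chord is in first inversion, so the figured bass is 6.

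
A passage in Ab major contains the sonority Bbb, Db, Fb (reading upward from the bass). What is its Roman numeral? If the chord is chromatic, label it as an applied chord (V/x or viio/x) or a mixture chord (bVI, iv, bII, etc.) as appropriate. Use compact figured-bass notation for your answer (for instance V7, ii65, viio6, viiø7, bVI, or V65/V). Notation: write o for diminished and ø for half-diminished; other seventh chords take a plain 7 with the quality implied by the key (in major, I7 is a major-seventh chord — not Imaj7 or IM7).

bII

The pitches Bbb-Db-Fb form a major triad rooted on Bbb.
Bbb is the lowered second degree of Ab major (diatonic 2 would be Bb). This is the Neapolitan chord — a major triad on the lowered second degree.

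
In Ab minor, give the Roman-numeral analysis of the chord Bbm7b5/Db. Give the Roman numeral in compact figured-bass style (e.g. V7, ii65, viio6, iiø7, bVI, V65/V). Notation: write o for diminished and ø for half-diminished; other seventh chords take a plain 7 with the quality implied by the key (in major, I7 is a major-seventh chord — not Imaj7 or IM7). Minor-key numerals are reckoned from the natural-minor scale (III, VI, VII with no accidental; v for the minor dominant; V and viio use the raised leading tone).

Stacked in thirds the chord is Bb-Db-Fb-Ab: a half-diminished seventh chord on Bb.
Bb is scale degree 2 in Ab minor, and a half-diminished seventh chord on that degree is written iiø7.
With Db in the bass the chord is in first inversion, so the figured bass is 65.

iiø65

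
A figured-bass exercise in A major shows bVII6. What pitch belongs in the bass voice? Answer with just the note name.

bVII in A major has root G; the chord is G-B-D.
The figure 6 means first inversion — the third is in the bass.

B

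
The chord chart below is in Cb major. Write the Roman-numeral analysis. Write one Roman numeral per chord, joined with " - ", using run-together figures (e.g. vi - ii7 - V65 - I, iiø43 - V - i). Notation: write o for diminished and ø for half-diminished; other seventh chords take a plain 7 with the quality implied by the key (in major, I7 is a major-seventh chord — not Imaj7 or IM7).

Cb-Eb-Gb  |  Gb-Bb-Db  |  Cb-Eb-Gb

I - V - I

Cb-Eb-Gb has root Cb, degree 1 in Cb major, so I.
Gb-Bb-Db: major triad on Gb = scale degree 5 → V.
Cb-Eb-Gb: major triad on Cb = scale degree 1 → I.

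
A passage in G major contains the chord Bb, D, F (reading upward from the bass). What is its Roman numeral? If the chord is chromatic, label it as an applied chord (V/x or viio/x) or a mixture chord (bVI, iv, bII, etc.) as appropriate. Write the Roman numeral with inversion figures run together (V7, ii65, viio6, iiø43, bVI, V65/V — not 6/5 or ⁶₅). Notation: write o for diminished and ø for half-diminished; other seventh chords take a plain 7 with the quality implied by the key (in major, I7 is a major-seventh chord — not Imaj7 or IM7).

Stacked in thirds the chord is Bb-D-F: a major triad on Bb.
Bb is the lowered third degree of G major (diatonic 3 would be B). This is a major triad on the lowered third degree, borrowed from the parallel minor.

bIII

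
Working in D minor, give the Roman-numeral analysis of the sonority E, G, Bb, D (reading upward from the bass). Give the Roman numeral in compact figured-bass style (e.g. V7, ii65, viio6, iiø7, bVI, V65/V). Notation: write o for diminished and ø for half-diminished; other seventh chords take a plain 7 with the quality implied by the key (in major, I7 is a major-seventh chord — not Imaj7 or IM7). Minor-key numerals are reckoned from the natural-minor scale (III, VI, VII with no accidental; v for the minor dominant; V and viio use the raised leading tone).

iiø7

The pitches E-G-Bb-D form a half-diminished seventh chord rooted on E.
E is scale degree 2 in D minor, and a half-diminished seventh chord on that degree is written iiø7.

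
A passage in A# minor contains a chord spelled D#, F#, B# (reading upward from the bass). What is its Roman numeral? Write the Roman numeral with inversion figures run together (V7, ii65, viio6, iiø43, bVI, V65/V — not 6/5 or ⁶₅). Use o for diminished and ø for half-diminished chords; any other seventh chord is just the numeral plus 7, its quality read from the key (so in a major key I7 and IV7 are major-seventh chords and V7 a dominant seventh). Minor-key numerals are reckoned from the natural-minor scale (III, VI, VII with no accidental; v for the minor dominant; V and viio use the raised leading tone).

Stacked in thirds the chord is B#-D#-F#: a diminished triad on B#.
In A# minor, B# is the supertonic; the diatonic diminished triad there is iio.
With D# in the bass the chord is in first inversion, so the figured bass is 6.

iio6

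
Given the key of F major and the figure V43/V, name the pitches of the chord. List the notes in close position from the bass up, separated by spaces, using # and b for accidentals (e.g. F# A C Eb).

D F G B

V43/V is a secondary dominant — the dominant seventh of V. V in F major is C, so the applied chord's root is G, a perfect fifth above.
Building a dominant seventh chord on G gives G-B-D-F.
The figured bass 43 indicates second inversion, placing the fifth (D) in the bass: D-F-G-B.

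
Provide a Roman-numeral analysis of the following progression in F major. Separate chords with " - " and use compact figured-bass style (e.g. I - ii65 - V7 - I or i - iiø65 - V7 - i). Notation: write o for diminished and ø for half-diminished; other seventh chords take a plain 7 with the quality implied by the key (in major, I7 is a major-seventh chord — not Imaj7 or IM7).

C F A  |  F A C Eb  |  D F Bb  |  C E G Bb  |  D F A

I64 - V7/IV - IV6 - V7 - vi

C-F-A has root F, degree 1 in F major, so I64.
F-A-C-Eb: a dominant seventh chord on F, the applied dominant of IV → V7/IV.
D-F-Bb: root Bb is the subdominant; major triad there is IV6.
C-E-G-Bb: root C is the dominant; dominant seventh chord there is V7.
D-F-A: minor triad on D = scale degree 6 → vi.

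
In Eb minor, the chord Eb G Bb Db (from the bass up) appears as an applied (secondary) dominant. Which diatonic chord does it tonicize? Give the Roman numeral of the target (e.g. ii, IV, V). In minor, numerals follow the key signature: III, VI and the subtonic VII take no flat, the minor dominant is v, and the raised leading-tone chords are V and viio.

iv

The chord is a dominant seventh chord on Eb.
A dominant resolves down a perfect fifth: Eb → Ab. In Eb minor, Ab is scale degree 4, i.e. iv.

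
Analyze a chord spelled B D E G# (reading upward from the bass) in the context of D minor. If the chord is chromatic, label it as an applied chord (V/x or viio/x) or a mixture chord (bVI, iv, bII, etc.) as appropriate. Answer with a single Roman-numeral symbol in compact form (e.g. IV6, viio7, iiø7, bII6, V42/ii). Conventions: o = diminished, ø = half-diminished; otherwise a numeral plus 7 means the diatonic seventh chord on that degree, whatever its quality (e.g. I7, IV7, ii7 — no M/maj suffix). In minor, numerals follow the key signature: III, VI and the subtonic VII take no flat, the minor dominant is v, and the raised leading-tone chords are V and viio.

V43/V

Stacked in thirds the chord is E-G#-B-D: a dominant seventh chord on E.
E is not a diatonic chord root with this quality in D minor, but it lies a perfect fifth above A (V), so the chord functions as an applied dominant of V.
With B in the bass the chord is in second inversion, so the figured bass is 43.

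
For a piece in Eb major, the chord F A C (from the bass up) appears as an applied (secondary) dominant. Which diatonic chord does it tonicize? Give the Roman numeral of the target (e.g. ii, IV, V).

V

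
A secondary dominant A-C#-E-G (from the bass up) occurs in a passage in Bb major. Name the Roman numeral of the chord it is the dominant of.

The chord is a dominant seventh chord on A.
A dominant resolves down a perfect fifth: A → D. In Bb major, D is scale degree 3, i.e. iii.

iii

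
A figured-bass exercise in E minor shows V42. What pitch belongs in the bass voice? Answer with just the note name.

V in E minor has root B; the chord is B-D#-F#-A.
The figure 42 means third inversion — the seventh is in the bass.

A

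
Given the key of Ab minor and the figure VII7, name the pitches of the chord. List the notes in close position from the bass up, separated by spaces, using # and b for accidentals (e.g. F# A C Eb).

Gb Bb Db Fb

In Ab minor, the subtonic is Gb, and the diatonic chord built there is a dominant seventh chord.
That chord is spelled Gb-Bb-Db-Fb.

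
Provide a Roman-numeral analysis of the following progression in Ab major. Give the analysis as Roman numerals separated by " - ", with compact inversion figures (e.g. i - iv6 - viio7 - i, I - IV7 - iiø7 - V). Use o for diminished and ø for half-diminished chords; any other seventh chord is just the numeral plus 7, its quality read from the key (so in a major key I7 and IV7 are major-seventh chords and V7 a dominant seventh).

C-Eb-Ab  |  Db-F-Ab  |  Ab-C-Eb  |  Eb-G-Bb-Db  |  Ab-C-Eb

I6 - IV - I - V7 - I

C-Eb-Ab has root Ab, degree 1 in Ab major, so I6.
Db-F-Ab: root Db is the subdominant; major triad there is IV.
Ab-C-Eb has root Ab, degree 1 in Ab major, so I.
Eb-G-Bb-Db: dominant seventh chord on Eb = scale degree 5 → V7.
Ab-C-Eb has root Ab, degree 1 in Ab major, so I.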